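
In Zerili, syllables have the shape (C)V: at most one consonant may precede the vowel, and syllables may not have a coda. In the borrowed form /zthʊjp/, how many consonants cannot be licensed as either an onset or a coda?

4

Syllabifying with onset maximization leaves /z/, /t/, /j/, /p/ stranded (no codas are permitted; onsets are limited to one consonant).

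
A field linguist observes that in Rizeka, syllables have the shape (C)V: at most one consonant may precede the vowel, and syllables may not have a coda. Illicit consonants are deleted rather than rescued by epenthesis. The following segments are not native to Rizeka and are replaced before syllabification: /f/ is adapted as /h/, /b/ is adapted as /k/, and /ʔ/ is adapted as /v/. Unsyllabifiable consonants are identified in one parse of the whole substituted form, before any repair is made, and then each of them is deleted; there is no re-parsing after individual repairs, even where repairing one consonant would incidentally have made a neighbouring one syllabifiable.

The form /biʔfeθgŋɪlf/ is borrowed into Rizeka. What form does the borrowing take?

kiheŋɪ

Substitution: /b/ → /k/, /ʔ/ → /v/, /f/ → /h/, giving /kivheθgŋɪlh/.
Syllabifying with onset maximization leaves /v/, /θ/, /g/, /l/, /h/ stranded (no codas are permitted; onsets are limited to one consonant).
Deletion applies to /v/, /θ/, /g/, /l/, /h/.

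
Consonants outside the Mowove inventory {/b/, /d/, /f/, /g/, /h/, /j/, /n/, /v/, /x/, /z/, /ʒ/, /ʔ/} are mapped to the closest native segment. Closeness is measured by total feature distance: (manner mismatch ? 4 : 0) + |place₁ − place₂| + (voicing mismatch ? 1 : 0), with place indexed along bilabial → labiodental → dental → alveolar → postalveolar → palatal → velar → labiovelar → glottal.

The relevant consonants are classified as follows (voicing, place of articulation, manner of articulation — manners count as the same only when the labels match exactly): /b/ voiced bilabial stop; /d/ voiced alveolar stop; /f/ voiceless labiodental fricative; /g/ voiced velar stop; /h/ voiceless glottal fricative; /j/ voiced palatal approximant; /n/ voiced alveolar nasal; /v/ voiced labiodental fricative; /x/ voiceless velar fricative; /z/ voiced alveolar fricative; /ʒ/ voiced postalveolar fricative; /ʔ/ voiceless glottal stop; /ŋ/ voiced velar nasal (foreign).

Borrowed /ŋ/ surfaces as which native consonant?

n

/n/ is closest: same manner (nasal), place distance 3 (velar→alveolar), same voicing; total 3. Next closest is /g/ at distance 4.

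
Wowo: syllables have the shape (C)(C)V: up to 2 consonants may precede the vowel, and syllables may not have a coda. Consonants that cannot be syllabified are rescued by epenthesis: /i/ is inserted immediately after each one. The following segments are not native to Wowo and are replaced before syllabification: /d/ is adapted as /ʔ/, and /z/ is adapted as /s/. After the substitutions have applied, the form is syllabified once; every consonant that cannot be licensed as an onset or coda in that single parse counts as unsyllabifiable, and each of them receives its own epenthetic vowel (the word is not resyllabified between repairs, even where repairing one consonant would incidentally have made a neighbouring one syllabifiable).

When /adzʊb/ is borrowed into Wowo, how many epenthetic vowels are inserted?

After substitution the input is /aʔsʊb/.
The unsyllabifiable consonants are /b/; each receives one epenthetic vowel.

1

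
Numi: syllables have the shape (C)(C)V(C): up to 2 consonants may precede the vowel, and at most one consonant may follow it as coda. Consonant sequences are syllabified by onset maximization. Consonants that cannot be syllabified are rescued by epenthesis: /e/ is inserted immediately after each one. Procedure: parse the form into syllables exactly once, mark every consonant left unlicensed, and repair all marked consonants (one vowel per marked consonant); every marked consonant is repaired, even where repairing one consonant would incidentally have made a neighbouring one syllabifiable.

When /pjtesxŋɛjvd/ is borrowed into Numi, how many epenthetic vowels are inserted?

The unsyllabifiable consonants are /p/, /v/, /d/; each receives one epenthetic vowel.

3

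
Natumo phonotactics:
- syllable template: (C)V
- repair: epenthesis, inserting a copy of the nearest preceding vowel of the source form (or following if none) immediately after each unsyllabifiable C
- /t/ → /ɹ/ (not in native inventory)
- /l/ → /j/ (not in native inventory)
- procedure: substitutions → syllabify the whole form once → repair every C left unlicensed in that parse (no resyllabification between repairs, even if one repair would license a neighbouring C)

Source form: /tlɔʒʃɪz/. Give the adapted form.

Substitution: /t/ → /ɹ/, /l/ → /j/, giving /ɹjɔʒʃɪz/.
The consonants /ɹ/, /ʒ/, /z/ cannot be parsed into a legal (C)V syllable (no codas are permitted; onsets are limited to one consonant).
Each unlicensed consonant becomes the onset of a new syllable: /ɹ/ → /ɹɔ/, /ʒ/ → /ʒɔ/, /z/ → /zɪ/.

ɹɔjɔʒɔʃɪzɪ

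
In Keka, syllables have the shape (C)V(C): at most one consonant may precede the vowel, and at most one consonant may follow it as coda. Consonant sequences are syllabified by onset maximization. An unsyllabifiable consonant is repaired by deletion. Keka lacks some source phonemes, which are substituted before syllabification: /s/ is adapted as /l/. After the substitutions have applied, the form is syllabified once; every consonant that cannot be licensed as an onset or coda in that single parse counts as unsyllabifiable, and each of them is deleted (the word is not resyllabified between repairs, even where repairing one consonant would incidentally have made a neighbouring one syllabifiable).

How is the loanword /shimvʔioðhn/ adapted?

Substitution: /s/ → /l/, giving /lhimvʔioðhn/.
Syllabifying with onset maximization leaves /l/, /v/, /h/, /n/ stranded (at most one coda consonant is licensed; onsets are limited to one consonant).
Each unlicensed consonant is deleted: /l/, /v/, /h/, /n/.

himʔioð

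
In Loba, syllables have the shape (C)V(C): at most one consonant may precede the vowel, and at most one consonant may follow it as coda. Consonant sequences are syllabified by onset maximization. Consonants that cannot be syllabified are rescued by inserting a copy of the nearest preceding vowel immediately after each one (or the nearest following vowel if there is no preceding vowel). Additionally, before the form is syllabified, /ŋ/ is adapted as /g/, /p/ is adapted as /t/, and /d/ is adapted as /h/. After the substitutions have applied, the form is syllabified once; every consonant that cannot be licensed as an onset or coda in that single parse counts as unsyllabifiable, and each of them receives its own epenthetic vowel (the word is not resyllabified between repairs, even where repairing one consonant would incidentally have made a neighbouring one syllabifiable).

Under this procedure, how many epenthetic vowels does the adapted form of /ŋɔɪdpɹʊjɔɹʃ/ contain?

2

After substitution the input is /gɔɪhtɹʊjɔɹʃ/.
The unsyllabifiable consonants are /t/, /ʃ/; each receives one epenthetic vowel.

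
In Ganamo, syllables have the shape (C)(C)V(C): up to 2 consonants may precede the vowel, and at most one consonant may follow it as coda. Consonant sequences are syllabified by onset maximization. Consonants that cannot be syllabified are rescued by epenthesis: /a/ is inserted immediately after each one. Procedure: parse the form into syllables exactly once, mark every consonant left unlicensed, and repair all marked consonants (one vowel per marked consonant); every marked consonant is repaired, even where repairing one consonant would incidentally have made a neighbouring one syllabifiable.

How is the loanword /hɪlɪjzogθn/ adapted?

hɪlɪjzogθana

Syllabifying with onset maximization leaves /θ/, /n/ stranded (at most one coda consonant is licensed; onsets may contain at most 2 consonants).
Inserting the epenthetic vowel yields /θ/ → /θa/, /n/ → /na/.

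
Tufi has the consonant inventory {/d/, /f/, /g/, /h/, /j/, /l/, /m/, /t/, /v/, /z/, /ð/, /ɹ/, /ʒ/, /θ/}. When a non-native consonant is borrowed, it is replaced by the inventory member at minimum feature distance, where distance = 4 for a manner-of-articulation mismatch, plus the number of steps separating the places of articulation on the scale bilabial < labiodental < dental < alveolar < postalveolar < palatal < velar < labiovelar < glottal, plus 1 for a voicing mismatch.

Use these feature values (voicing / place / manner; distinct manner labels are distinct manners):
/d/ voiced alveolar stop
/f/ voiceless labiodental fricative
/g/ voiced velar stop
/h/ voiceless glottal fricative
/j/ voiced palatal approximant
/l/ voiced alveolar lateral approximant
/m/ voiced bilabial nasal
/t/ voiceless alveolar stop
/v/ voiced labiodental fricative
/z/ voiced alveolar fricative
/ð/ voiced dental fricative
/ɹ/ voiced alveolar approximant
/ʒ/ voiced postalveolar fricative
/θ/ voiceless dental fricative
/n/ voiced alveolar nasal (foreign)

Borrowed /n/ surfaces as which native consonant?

m

/m/ is closest: same manner (nasal), place distance 3 (alveolar→bilabial), same voicing; total 3. Next closest is /d/ at distance 4.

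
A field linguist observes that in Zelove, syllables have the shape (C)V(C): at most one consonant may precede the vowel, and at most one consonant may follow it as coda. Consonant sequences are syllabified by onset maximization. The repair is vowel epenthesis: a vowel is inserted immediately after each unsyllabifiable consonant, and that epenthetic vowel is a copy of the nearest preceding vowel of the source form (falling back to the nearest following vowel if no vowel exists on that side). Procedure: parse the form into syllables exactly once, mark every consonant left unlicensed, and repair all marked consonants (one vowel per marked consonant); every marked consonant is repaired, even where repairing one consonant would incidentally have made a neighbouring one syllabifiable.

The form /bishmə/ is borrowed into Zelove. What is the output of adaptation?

bishimə

Under (C)V(C), the unsyllabifiable consonants are /h/ (at most one coda consonant is licensed; onsets are limited to one consonant).
Inserting the epenthetic vowel yields /h/ → /hi/.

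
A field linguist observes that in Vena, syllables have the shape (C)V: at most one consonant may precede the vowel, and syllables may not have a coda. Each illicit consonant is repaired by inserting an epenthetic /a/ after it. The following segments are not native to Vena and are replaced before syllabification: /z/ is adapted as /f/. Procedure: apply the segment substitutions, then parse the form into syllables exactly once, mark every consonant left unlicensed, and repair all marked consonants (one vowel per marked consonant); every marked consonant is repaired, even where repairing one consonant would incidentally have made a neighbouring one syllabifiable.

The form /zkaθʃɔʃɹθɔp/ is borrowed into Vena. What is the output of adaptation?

Substitution: /z/ → /f/, giving /fkaθʃɔʃɹθɔp/.
Under (C)V, the unsyllabifiable consonants are /f/, /θ/, /ʃ/, /ɹ/, /p/ (no codas are permitted; onsets are limited to one consonant).
Each unlicensed consonant becomes the onset of a new syllable: /f/ → /fa/, /θ/ → /θa/, /ʃ/ → /ʃa/, /ɹ/ → /ɹa/, /p/ → /pa/.

fakaθaʃɔʃaɹaθɔpa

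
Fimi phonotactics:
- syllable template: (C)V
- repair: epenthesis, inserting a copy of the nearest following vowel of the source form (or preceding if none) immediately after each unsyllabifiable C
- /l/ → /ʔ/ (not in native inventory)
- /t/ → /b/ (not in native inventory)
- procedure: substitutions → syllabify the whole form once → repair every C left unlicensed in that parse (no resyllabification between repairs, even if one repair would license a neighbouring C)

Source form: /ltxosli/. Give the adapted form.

ʔoboxosiʔi

Substitution: /l/ → /ʔ/, /t/ → /b/, giving /ʔbxosʔi/.
Syllabifying with onset maximization leaves /ʔ/, /b/, /s/ stranded (no codas are permitted; onsets are limited to one consonant).
Inserting the epenthetic vowel yields /ʔ/ → /ʔo/, /b/ → /bo/, /s/ → /si/.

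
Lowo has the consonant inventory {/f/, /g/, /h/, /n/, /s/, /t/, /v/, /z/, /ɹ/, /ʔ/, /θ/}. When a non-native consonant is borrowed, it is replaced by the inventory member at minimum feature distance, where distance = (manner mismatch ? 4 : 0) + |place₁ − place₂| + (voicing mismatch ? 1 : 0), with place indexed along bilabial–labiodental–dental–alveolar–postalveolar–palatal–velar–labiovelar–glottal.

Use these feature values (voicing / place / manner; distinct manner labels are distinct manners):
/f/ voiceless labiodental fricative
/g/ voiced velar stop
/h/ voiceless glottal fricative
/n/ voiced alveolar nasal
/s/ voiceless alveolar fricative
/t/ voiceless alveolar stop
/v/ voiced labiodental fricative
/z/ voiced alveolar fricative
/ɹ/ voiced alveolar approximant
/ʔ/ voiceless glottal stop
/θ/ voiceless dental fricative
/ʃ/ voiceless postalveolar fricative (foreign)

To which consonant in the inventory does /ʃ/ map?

s

/s/ is closest: same manner (fricative), place distance 1 (postalveolar→alveolar), same voicing; total 1. Next closest is /z/ at distance 2.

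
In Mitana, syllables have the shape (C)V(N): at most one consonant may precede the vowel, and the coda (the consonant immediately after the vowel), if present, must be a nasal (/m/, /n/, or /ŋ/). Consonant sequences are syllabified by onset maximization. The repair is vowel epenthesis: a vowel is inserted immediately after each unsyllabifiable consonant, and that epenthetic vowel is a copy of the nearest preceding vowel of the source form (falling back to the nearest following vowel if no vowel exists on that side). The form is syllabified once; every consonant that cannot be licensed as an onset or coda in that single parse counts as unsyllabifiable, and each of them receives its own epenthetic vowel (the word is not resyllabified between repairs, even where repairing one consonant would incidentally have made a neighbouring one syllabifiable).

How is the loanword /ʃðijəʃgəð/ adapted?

Syllabifying with onset maximization leaves /ʃ/, /ʃ/, /ð/ stranded (only a nasal (/m/, /n/, or /ŋ/) is licensed in coda position; onsets are limited to one consonant).
Epenthesis after each stranded consonant: /ʃ/ → /ʃi/, /ʃ/ → /ʃə/, /ð/ → /ðə/.

ʃiðijəʃəgəðə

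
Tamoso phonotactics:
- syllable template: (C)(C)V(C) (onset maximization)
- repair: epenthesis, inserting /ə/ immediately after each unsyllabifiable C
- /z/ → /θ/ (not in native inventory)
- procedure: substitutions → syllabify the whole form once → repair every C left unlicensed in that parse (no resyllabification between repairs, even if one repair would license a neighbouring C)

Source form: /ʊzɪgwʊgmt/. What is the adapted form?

ʊθɪgwʊgmətə

Substitution: /z/ → /θ/, giving /ʊθɪgwʊgmt/.
The consonants /m/, /t/ cannot be parsed into a legal (C)(C)V(C) syllable (at most one coda consonant is licensed; onsets may contain at most 2 consonants).
Inserting the epenthetic vowel yields /m/ → /mə/, /t/ → /tə/.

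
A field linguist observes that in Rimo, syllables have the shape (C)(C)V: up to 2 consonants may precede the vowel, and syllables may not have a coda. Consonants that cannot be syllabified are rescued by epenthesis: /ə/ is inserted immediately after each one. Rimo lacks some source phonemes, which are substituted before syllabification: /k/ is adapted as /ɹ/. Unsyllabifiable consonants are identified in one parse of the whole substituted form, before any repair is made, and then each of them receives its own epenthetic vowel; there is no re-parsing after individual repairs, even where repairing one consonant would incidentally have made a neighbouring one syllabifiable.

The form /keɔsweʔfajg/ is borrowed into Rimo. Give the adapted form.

ɹeɔsweʔfajəgə

Substitution: /k/ → /ɹ/, giving /ɹeɔsweʔfajg/.
The consonants /j/, /g/ cannot be parsed into a legal (C)(C)V syllable (no codas are permitted; onsets may contain at most 2 consonants).
Each unlicensed consonant becomes the onset of a new syllable: /j/ → /jə/, /g/ → /gə/.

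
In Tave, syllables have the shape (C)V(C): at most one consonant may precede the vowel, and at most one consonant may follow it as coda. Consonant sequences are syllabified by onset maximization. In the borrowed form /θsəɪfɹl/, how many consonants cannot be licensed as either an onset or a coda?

3

Under (C)V(C), the unsyllabifiable consonants are /θ/, /ɹ/, /l/ (at most one coda consonant is licensed; onsets are limited to one consonant).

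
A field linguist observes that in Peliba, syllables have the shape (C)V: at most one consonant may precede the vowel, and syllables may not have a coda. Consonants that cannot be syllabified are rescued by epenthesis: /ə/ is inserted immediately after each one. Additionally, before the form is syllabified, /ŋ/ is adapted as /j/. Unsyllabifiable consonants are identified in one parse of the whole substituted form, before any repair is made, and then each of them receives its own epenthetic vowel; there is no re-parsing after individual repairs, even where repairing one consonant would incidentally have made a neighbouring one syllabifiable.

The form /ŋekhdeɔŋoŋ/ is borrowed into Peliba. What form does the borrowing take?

Substitution: /ŋ/ → /j/, giving /jekhdeɔjoj/.
The consonants /k/, /h/, /j/ cannot be parsed into a legal (C)V syllable (no codas are permitted; onsets are limited to one consonant).
Each unlicensed consonant becomes the onset of a new syllable: /k/ → /kə/, /h/ → /hə/, /j/ → /jə/.

jekəhədeɔjojə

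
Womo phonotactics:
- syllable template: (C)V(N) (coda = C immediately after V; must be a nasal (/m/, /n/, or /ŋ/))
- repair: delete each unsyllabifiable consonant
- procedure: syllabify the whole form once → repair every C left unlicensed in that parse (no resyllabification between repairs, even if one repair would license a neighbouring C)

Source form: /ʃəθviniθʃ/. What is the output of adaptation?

Syllabifying with onset maximization leaves /θ/, /θ/, /ʃ/ stranded (only a nasal (/m/, /n/, or /ŋ/) is licensed in coda position; onsets are limited to one consonant).
Each unlicensed consonant is deleted: /θ/, /θ/, /ʃ/.

ʃəvini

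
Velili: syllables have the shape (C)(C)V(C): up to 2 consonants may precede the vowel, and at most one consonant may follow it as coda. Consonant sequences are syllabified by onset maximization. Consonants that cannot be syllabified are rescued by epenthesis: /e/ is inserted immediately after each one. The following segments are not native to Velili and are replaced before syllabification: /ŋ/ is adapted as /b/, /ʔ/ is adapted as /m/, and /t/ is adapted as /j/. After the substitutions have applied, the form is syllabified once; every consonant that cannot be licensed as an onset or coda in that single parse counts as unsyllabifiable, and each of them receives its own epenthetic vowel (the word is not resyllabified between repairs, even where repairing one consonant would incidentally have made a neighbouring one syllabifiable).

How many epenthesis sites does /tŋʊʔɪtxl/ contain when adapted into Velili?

After substitution the input is /jbʊmɪjxl/.
The unsyllabifiable consonants are /x/, /l/; each receives one epenthetic vowel.

2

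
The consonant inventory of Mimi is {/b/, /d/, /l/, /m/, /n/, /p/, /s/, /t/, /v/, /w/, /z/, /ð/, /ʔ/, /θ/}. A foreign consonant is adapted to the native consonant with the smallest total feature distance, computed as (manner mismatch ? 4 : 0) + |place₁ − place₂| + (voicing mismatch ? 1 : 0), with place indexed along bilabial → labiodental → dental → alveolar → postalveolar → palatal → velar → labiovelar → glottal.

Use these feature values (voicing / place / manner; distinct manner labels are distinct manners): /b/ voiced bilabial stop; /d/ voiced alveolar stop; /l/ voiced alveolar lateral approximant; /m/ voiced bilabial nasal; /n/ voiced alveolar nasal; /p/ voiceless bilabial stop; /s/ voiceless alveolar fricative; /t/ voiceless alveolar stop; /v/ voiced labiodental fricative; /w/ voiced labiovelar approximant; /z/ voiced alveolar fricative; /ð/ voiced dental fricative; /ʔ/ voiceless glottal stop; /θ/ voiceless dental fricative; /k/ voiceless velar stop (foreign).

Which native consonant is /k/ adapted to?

/ʔ/ is closest: same manner (stop), place distance 2 (velar→glottal), same voicing; total 2. Next closest is /t/ at distance 3.

ʔ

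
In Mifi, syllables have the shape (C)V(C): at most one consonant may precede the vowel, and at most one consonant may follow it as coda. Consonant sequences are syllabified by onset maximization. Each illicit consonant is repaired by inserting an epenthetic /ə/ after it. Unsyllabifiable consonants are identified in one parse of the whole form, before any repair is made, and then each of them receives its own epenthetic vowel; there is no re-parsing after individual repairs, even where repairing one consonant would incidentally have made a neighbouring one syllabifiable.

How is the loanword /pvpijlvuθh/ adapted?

Syllabifying with onset maximization leaves /p/, /v/, /l/, /h/ stranded (at most one coda consonant is licensed; onsets are limited to one consonant).
Inserting the epenthetic vowel yields /p/ → /pə/, /v/ → /və/, /l/ → /lə/, /h/ → /hə/.

pəvəpijləvuθhə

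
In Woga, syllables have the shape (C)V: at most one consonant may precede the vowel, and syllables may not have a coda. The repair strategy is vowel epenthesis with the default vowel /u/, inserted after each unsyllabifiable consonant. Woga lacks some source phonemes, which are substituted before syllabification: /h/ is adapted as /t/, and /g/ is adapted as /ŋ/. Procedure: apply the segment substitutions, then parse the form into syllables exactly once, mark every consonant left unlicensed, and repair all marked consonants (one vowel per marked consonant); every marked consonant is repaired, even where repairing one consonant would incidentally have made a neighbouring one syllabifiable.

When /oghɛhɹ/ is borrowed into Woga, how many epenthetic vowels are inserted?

After substitution the input is /oŋtɛtɹ/.
The unsyllabifiable consonants are /ŋ/, /t/, /ɹ/; each receives one epenthetic vowel.

3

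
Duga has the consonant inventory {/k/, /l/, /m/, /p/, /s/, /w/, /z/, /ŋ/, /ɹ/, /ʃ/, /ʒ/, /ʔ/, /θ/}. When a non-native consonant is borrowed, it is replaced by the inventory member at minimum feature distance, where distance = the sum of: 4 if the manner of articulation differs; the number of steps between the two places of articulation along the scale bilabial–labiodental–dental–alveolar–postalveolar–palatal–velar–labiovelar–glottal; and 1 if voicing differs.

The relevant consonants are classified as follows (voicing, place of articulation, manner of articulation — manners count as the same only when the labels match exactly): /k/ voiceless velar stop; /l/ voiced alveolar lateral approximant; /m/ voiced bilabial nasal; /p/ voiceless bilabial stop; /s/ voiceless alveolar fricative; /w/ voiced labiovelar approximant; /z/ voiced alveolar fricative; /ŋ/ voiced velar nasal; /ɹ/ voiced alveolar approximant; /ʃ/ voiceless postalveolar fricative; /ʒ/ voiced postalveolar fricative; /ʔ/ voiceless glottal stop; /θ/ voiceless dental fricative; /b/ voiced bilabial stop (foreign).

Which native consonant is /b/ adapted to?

p

/p/ is closest: same manner (stop), place distance 0 (bilabial→bilabial), voicing differs (+1); total 1. Next closest is /m/ at distance 4.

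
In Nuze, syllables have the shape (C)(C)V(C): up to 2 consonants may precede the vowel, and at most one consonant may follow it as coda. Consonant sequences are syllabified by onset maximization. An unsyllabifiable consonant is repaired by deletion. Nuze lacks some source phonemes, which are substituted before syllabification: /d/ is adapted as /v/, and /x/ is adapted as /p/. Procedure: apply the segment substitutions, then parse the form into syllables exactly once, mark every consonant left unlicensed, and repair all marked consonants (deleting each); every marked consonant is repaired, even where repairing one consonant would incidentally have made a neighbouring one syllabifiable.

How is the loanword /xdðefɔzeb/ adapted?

Substitution: /x/ → /p/, /d/ → /v/, giving /pvðefɔzeb/.
Syllabifying with onset maximization leaves /p/ stranded (at most one coda consonant is licensed; onsets may contain at most 2 consonants).
Deleting the stranded consonants removes /p/.

vðefɔzeb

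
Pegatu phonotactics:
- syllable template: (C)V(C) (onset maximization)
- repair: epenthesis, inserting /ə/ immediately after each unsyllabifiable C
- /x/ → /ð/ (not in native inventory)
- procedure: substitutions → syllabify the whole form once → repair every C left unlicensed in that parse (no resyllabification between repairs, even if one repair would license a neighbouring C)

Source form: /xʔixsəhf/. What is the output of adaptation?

ðəʔiðsəhfə

Substitution: /x/ → /ð/, giving /ðʔiðsəhf/.
Under (C)V(C), the unsyllabifiable consonants are /ð/, /f/ (at most one coda consonant is licensed; onsets are limited to one consonant).
Inserting the epenthetic vowel yields /ð/ → /ðə/, /f/ → /fə/.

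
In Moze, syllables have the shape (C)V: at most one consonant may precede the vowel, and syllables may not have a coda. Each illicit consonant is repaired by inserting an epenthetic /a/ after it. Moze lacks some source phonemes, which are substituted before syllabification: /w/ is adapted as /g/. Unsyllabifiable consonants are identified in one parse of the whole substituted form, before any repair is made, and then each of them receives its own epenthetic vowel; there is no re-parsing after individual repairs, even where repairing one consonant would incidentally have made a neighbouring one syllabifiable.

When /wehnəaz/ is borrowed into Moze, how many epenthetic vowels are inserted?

2

After substitution the input is /gehnəaz/.
The unsyllabifiable consonants are /h/, /z/; each receives one epenthetic vowel.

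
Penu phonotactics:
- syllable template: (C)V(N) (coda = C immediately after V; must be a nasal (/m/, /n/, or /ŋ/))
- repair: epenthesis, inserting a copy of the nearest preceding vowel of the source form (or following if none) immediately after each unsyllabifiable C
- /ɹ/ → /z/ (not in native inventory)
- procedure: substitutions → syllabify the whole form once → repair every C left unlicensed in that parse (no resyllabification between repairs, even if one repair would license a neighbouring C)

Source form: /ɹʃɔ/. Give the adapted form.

zɔʃɔ

Substitution: /ɹ/ → /z/, giving /zʃɔ/.
Syllabifying with onset maximization leaves /z/ stranded (only a nasal (/m/, /n/, or /ŋ/) is licensed in coda position; onsets are limited to one consonant).
Inserting the epenthetic vowel yields /z/ → /zɔ/.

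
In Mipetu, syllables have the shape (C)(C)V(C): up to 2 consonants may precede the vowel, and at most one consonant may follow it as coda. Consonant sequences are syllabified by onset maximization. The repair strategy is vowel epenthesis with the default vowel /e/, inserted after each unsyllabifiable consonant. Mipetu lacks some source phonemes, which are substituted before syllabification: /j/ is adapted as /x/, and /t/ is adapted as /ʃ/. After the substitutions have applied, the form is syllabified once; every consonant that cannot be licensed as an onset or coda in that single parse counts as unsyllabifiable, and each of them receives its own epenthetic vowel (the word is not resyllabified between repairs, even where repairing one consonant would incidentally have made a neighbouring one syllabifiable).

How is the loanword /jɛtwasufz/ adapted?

Substitution: /j/ → /x/, /t/ → /ʃ/, giving /xɛʃwasufz/.
Under (C)(C)V(C), the unsyllabifiable consonants are /z/ (at most one coda consonant is licensed; onsets may contain at most 2 consonants).
Epenthesis after each stranded consonant: /z/ → /ze/.

xɛʃwasufze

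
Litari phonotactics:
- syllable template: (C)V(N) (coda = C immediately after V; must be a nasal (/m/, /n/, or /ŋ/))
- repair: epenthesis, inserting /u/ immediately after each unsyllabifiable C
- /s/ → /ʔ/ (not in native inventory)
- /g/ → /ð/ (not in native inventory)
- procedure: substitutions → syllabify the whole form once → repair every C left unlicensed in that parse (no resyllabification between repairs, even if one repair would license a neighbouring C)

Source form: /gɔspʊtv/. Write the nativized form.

ðɔʔupʊtuvu

Substitution: /g/ → /ð/, /s/ → /ʔ/, giving /ðɔʔpʊtv/.
The consonants /ʔ/, /t/, /v/ cannot be parsed into a legal (C)V(N) syllable (only a nasal (/m/, /n/, or /ŋ/) is licensed in coda position; onsets are limited to one consonant).
Each unlicensed consonant becomes the onset of a new syllable: /ʔ/ → /ʔu/, /t/ → /tu/, /v/ → /vu/.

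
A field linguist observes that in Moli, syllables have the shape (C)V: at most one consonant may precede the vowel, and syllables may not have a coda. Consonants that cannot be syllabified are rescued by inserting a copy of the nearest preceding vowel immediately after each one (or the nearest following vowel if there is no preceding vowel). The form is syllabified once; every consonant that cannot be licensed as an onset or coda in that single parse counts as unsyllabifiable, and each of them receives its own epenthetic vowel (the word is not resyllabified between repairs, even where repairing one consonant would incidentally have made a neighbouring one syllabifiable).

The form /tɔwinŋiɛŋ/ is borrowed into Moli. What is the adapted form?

The consonants /n/, /ŋ/ cannot be parsed into a legal (C)V syllable (no codas are permitted; onsets are limited to one consonant).
Epenthesis after each stranded consonant: /n/ → /ni/, /ŋ/ → /ŋɛ/.

tɔwiniŋiɛŋɛ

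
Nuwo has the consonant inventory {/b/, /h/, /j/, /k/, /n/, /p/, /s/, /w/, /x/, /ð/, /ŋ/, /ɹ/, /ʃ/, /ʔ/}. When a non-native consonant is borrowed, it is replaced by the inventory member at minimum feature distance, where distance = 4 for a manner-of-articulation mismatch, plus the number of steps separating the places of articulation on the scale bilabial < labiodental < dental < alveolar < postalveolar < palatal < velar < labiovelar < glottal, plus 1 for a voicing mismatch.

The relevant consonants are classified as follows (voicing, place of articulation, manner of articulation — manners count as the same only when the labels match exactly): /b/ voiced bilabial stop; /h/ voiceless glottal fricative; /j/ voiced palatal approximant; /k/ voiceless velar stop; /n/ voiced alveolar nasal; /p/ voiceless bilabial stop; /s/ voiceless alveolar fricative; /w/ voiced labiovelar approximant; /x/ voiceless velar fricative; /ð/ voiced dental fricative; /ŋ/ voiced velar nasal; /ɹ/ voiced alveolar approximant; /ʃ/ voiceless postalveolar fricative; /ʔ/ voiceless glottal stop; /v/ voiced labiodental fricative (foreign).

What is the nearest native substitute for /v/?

/ð/ is closest: same manner (fricative), place distance 1 (labiodental→dental), same voicing; total 1. Next closest is /s/ at distance 3.

ð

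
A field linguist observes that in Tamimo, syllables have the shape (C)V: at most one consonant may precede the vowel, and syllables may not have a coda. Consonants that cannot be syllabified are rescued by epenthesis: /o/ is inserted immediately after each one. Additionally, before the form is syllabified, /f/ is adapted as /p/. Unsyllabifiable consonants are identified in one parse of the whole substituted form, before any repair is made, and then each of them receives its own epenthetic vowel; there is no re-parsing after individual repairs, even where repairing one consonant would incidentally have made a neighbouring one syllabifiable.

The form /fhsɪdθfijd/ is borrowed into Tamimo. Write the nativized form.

Substitution: /f/ → /p/, giving /phsɪdθpijd/.
Under (C)V, the unsyllabifiable consonants are /p/, /h/, /d/, /θ/, /j/, /d/ (no codas are permitted; onsets are limited to one consonant).
Epenthesis after each stranded consonant: /p/ → /po/, /h/ → /ho/, /d/ → /do/, /θ/ → /θo/, /j/ → /jo/, /d/ → /do/.

pohosɪdoθopijodo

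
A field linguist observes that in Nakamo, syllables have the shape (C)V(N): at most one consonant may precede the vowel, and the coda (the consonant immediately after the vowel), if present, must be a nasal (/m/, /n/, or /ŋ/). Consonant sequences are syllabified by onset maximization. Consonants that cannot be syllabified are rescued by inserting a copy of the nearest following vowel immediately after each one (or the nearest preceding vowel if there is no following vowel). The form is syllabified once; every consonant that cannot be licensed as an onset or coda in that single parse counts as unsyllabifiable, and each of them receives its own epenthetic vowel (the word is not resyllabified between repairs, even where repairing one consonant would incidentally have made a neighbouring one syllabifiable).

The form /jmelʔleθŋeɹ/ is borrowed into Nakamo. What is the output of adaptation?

Under (C)V(N), the unsyllabifiable consonants are /j/, /l/, /ʔ/, /θ/, /ɹ/ (only a nasal (/m/, /n/, or /ŋ/) is licensed in coda position; onsets are limited to one consonant).
Each unlicensed consonant becomes the onset of a new syllable: /j/ → /je/, /l/ → /le/, /ʔ/ → /ʔe/, /θ/ → /θe/, /ɹ/ → /ɹe/.

jemeleʔeleθeŋeɹe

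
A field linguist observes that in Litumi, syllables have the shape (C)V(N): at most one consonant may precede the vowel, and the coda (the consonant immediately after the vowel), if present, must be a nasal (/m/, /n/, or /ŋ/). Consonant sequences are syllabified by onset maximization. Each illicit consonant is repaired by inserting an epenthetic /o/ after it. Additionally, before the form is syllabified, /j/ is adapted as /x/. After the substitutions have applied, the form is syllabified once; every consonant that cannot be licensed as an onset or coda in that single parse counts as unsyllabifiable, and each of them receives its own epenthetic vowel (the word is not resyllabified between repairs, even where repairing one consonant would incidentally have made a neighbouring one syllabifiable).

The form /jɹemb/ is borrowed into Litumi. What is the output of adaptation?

xoɹembo

Substitution: /j/ → /x/, giving /xɹemb/.
Under (C)V(N), the unsyllabifiable consonants are /x/, /b/ (only a nasal (/m/, /n/, or /ŋ/) is licensed in coda position; onsets are limited to one consonant).
Inserting the epenthetic vowel yields /x/ → /xo/, /b/ → /bo/.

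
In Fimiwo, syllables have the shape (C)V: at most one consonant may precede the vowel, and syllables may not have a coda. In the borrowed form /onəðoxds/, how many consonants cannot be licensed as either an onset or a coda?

Under (C)V, the unsyllabifiable consonants are /x/, /d/, /s/ (no codas are permitted; onsets are limited to one consonant).

3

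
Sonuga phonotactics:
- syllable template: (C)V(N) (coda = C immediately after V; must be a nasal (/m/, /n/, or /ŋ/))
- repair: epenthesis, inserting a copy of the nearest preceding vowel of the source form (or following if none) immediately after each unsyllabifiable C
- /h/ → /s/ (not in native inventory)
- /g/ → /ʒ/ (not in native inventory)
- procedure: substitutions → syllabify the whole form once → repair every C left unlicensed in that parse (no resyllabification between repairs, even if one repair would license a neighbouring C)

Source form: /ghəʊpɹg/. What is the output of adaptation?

ʒəsəʊpʊɹʊʒʊ

Substitution: /g/ → /ʒ/, /h/ → /s/, giving /ʒsəʊpɹʒ/.
The consonants /ʒ/, /p/, /ɹ/, /ʒ/ cannot be parsed into a legal (C)V(N) syllable (only a nasal (/m/, /n/, or /ŋ/) is licensed in coda position; onsets are limited to one consonant).
Epenthesis after each stranded consonant: /ʒ/ → /ʒə/, /p/ → /pʊ/, /ɹ/ → /ɹʊ/, /ʒ/ → /ʒʊ/.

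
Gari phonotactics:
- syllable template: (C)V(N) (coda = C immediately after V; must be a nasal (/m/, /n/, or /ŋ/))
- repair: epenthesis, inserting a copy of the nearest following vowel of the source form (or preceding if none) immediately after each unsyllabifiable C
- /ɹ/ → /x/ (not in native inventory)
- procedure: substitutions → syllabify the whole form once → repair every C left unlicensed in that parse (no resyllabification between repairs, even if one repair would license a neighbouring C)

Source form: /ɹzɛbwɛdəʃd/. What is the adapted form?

xɛzɛbɛwɛdəʃədə

Substitution: /ɹ/ → /x/, giving /xzɛbwɛdəʃd/.
Under (C)V(N), the unsyllabifiable consonants are /x/, /b/, /ʃ/, /d/ (only a nasal (/m/, /n/, or /ŋ/) is licensed in coda position; onsets are limited to one consonant).
Each unlicensed consonant becomes the onset of a new syllable: /x/ → /xɛ/, /b/ → /bɛ/, /ʃ/ → /ʃə/, /d/ → /də/.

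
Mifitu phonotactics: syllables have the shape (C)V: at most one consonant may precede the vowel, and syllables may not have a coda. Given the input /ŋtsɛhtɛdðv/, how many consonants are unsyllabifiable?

The consonants /ŋ/, /t/, /h/, /d/, /ð/, /v/ cannot be parsed into a legal (C)V syllable (no codas are permitted; onsets are limited to one consonant).

6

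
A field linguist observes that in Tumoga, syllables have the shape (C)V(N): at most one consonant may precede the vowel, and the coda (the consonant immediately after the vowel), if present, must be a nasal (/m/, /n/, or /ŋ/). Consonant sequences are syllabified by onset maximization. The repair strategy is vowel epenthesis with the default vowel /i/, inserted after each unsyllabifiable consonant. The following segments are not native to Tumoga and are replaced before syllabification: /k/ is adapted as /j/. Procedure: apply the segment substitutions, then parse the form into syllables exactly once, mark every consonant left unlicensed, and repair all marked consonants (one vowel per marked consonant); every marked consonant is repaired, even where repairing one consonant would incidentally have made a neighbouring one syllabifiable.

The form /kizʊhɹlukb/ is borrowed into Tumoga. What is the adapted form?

Substitution: /k/ → /j/, giving /jizʊhɹlujb/.
Syllabifying with onset maximization leaves /h/, /ɹ/, /j/, /b/ stranded (only a nasal (/m/, /n/, or /ŋ/) is licensed in coda position; onsets are limited to one consonant).
Inserting the epenthetic vowel yields /h/ → /hi/, /ɹ/ → /ɹi/, /j/ → /ji/, /b/ → /bi/.

jizʊhiɹilujibi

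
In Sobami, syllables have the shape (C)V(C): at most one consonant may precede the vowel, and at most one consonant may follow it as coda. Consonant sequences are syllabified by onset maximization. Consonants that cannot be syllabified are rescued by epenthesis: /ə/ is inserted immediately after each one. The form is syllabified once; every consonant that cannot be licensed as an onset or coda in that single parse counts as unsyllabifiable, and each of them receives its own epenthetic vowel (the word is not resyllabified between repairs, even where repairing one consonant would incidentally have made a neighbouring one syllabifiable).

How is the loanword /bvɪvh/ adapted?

bəvɪvhə

Syllabifying with onset maximization leaves /b/, /h/ stranded (at most one coda consonant is licensed; onsets are limited to one consonant).
Each unlicensed consonant becomes the onset of a new syllable: /b/ → /bə/, /h/ → /hə/.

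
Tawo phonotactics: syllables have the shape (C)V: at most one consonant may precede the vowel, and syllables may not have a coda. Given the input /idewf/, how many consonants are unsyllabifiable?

The consonants /w/, /f/ cannot be parsed into a legal (C)V syllable (no codas are permitted; onsets are limited to one consonant).

2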